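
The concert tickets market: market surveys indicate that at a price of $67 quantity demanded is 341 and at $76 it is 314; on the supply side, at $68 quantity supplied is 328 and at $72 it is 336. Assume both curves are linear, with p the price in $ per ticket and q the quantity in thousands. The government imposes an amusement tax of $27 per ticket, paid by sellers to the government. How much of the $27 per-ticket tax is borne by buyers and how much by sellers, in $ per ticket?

Demand slope: (314 − 341)/(76 − 67) = -3, so qd = 542 − 3p.
Supply slope: (336 − 328)/(72 − 68) = 2, so qs = 2p + 192.
Before the tax: set 542 − 3p = 2p + 192 → p* = $70, q* = 332.
With the tax collected from sellers, supply shifts: qs = 2(p − 27) + 192.
Solving gives q = 299.6 with buyers paying $80.8 and sellers receiving $53.8 (the $27 wedge).
Burden on buyers: $10.8; on sellers: $16.2. (They sum to $27.)
The less price-elastic side of the market bears the larger share of a per-unit tax.

Buyers bear $10.8 per ticket; sellers bear $16.2 per ticket.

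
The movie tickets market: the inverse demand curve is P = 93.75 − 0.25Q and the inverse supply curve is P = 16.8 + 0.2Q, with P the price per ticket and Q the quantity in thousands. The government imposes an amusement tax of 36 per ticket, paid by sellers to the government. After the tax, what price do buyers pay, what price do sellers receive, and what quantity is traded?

Buyers pay 71; sellers receive 35; quantity = 91.

Rewrite in direct form: Qd = 375 − 4P and Qs = 5P − 84.
Before the tax: set 375 − 4P = 5P − 84 → P* = 51, Q* = 171.
With the tax collected from sellers, supply shifts: Qs = 5(P − 36) − 84.
Solving gives Q = 91 with buyers paying 71 and sellers receiving 35 (the 36 wedge).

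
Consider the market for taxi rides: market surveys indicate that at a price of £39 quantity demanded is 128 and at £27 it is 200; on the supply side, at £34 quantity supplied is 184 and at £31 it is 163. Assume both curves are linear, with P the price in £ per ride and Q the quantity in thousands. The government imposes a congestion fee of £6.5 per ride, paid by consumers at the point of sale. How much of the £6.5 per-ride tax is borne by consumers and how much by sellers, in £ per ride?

Consumers bear £3.5 per ride; sellers bear £3 per ride.

Demand slope: (200 − 128)/(27 − 39) = -6, so Qd = 362 − 6P.
Supply slope: (163 − 184)/(31 − 34) = 7, so Qs = 7P − 54.
Without the tax, 362 − 6P = 7P − 54 gives 13P = 416, so P* = £32 and Q* = 170.
With the tax collected from consumers, demand (in seller-price terms) shifts: Qd = 362 − 6(P + 6.5).
Solving gives Q = 149 with consumers paying £35.5 and sellers receiving £29 (the £6.5 wedge).
Burden on consumers: £3.5; on sellers: £3. (They sum to £6.5.)
The less price-elastic side of the market bears the larger share of a per-unit tax.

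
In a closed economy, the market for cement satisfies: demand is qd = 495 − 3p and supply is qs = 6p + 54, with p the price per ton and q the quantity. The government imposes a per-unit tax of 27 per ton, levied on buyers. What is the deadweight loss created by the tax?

Without the tax, 495 − 3p = 6p + 54 gives 9p = 441, so p* = 49 and q* = 348.
With the tax collected from buyers, demand (in seller-price terms) shifts: qd = 495 − 3(p + 27).
New equilibrium: buyers pay 67, sellers receive 40, q = 294. (Wedge: pb − ps = 27.)
Quantity falls by |ΔQ| = |348 − 294| = 54.
DWL = ½ · t · |ΔQ| = ½ · 27 · 54 = 729.

Deadweight loss = 729.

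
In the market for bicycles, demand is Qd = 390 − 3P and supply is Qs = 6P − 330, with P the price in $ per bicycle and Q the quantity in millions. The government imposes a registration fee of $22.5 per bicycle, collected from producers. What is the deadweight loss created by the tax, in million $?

Deadweight loss = $506.25 million.

Before the tax: set 390 − 3P = 6P − 330 → P* = $80, Q* = 150.
With the tax collected from producers, supply shifts: Qs = 6(P − 22.5) − 330.
New equilibrium: consumers pay $95, producers receive $72.5, Q = 105. (Wedge: Pb − Ps = 22.5.)
Quantity falls by |ΔQ| = |150 − 105| = 45.
DWL = ½ · t · |ΔQ| = ½ · 22.5 · 45 = $506.25.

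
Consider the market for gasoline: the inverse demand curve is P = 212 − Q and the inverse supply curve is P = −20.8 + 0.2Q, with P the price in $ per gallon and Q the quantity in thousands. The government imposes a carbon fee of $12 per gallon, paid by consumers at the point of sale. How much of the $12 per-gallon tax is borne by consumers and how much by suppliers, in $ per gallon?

Consumers bear $10 per gallon; suppliers bear $2 per gallon.

Rewrite in direct form: Qd = 212 − P and Qs = 5P + 104.
Without the tax, 212 − P = 5P + 104 gives 6P = 108, so P* = $18 and Q* = 194.
With the tax collected from consumers, demand (in seller-price terms) shifts: Qd = 212 − (P + 12).
New equilibrium: consumers pay $28, suppliers receive $16, Q = 184. (Wedge: Pb − Ps = 12.)
Burden on consumers: $10; on suppliers: $2. (They sum to $12.)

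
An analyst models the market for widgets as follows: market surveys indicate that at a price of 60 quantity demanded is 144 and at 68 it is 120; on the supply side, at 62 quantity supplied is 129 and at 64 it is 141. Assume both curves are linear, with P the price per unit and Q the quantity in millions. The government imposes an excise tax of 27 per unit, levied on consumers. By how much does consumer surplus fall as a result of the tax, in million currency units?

Demand slope: (120 − 144)/(68 − 60) = -3, so Qd = 324 − 3P.
Supply slope: (141 − 129)/(64 − 62) = 6, so Qs = 6P − 243.
Before the tax: set 324 − 3P = 6P − 243 → P* = 63, Q* = 135.
With the tax collected from consumers, demand (in seller-price terms) shifts: Qd = 324 − 3(P + 27).
Solving gives Q = 81 with consumers paying 81 and suppliers receiving 54 (the 27 wedge).
ΔCS is the trapezoid between Q = 81 and Q = 135 of height 18: ½ · (135 + 81) · 18 = 1944.

Consumer surplus falls by 1944 million.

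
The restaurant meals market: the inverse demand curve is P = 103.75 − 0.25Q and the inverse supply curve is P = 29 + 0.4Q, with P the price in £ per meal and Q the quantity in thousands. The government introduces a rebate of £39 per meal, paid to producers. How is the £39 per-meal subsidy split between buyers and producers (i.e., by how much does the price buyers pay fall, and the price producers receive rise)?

Inverting to Q(P) form: Qd = 415 − 4P; Qs = 2.5P − 72.5.
Without the subsidy, 415 − 4P = 2.5P − 72.5 gives 6.5P = 487.5, so P* = £75 and Q* = 115.
With a per-unit subsidy paid to producers, each receives P + 39 per unit sold, so supply becomes Qs = 2.5(P + 39) − 72.5.
New equilibrium: buyers pay £60, producers receive £99, Q = 175. (Wedge: Pb − Ps = −39.)
Gain to buyers: £15; to producers: £24. (They sum to £39.)

Buyers gain £15 per meal; producers gain £24 per meal.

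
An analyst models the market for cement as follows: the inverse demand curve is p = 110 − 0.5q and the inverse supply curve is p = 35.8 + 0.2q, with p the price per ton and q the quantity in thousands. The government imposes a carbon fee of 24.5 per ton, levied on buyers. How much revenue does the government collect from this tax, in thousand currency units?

Tax revenue = 1739.5 thousand.

Rewrite in direct form: qd = 220 − 2p and qs = 5p − 179.
Without the tax, 220 − 2p = 5p − 179 gives 7p = 399, so p* = 57 and q* = 106.
With the tax collected from buyers, demand (in seller-price terms) shifts: qd = 220 − 2(p + 24.5).
New equilibrium: buyers pay 74.5, sellers receive 50, q = 71. (Wedge: pb − ps = 24.5.)
Revenue = t · Q = 24.5 · 71 = 1739.5.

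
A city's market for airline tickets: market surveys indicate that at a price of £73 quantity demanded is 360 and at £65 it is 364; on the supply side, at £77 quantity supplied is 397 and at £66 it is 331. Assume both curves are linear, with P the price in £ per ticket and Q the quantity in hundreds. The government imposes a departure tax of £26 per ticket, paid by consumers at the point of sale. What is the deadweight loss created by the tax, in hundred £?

Deadweight loss = £156 hundred.

Demand slope: (364 − 360)/(65 − 73) = -0.5, so Qd = 396.5 − 0.5P.
Supply slope: (331 − 397)/(66 − 77) = 6, so Qs = 6P − 65.
Without the tax, 396.5 − 0.5P = 6P − 65 gives 6.5P = 461.5, so P* = £71 and Q* = 361.
With the tax collected from consumers, demand (in seller-price terms) shifts: Qd = 396.5 − 0.5(P + 26).
Solving gives Q = 349 with consumers paying £95 and producers receiving £69 (the £26 wedge).
Quantity falls by |ΔQ| = |361 − 349| = 12.
DWL = ½ · t · |ΔQ| = ½ · 26 · 12 = £156.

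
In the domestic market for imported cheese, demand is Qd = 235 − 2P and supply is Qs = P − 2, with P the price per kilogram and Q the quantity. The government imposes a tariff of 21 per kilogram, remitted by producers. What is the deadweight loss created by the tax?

Deadweight loss = 147.

Without the tax, 235 − 2P = P − 2 gives 3P = 237, so P* = 79 and Q* = 77.
With the tax collected from producers, supply shifts: Qs = (P − 21) − 2.
Solving gives Q = 63 with consumers paying 86 and producers receiving 65 (the 21 wedge).
Quantity falls by |ΔQ| = |77 − 63| = 14.
DWL = ½ · t · |ΔQ| = ½ · 21 · 14 = 147.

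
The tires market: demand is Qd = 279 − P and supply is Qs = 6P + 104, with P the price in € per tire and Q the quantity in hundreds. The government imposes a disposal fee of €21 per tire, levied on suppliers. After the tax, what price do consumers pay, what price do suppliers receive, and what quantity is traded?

Without the tax, 279 − P = 6P + 104 gives 7P = 175, so P* = €25 and Q* = 254.
With the tax collected from suppliers, supply shifts: Qs = 6(P − 21) + 104.
Solving gives Q = 236 with consumers paying €43 and suppliers receiving €22 (the €21 wedge).

Consumers pay €43; suppliers receive €22; quantity = 236.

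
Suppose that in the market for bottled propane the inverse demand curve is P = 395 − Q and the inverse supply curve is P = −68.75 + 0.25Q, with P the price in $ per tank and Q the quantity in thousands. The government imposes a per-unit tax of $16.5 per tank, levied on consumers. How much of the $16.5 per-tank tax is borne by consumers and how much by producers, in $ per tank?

Consumers bear $13.2 per tank; producers bear $3.3 per tank.

Rewrite in direct form: Qd = 395 − P and Qs = 4P + 275.
Before the tax: set 395 − P = 4P + 275 → P* = $24, Q* = 371.
With the tax collected from consumers, demand (in seller-price terms) shifts: Qd = 395 − (P + 16.5).
Solving gives Q = 357.8 with consumers paying $37.2 and producers receiving $20.7 (the $16.5 wedge).
Burden on consumers: $13.2; on producers: $3.3. (They sum to $16.5.)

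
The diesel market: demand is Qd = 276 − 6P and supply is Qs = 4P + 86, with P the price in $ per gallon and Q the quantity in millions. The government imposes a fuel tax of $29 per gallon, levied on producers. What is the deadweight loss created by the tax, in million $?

Deadweight loss = $1009.2 million.

Without the tax, 276 − 6P = 4P + 86 gives 10P = 190, so P* = $19 and Q* = 162.
With the tax collected from producers, supply shifts: Qs = 4(P − 29) + 86.
New equilibrium: buyers pay $30.6, producers receive $1.6, Q = 92.4. (Wedge: Pb − Ps = 29.)
Quantity falls by |ΔQ| = |162 − 92.4| = 69.6.
DWL = ½ · t · |ΔQ| = ½ · 29 · 69.6 = $1009.2.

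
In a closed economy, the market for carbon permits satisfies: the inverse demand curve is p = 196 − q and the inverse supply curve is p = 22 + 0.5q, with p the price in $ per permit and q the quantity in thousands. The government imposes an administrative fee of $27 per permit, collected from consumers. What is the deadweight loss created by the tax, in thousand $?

Deadweight loss = $243 thousand.

Rewrite in direct form: qd = 196 − p and qs = 2p − 44.
Without the tax, 196 − p = 2p − 44 gives 3p = 240, so p* = $80 and q* = 116.
With the tax collected from consumers, demand (in seller-price terms) shifts: qd = 196 − (p + 27).
Solving gives q = 98 with consumers paying $98 and suppliers receiving $71 (the $27 wedge).
Quantity falls by |ΔQ| = |116 − 98| = 18.
DWL = ½ · t · |ΔQ| = ½ · 27 · 18 = $243.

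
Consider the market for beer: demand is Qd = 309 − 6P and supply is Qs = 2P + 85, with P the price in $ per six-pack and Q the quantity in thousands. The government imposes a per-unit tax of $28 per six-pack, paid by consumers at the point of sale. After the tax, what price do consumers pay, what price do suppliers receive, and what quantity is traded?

Before the tax: set 309 − 6P = 2P + 85 → P* = $28, Q* = 141.
With the tax collected from consumers, demand (in seller-price terms) shifts: Qd = 309 − 6(P + 28).
New equilibrium: consumers pay $35, suppliers receive $7, Q = 99. (Wedge: Pb − Ps = 28.)

Consumers pay $35; suppliers receive $7; quantity = 99.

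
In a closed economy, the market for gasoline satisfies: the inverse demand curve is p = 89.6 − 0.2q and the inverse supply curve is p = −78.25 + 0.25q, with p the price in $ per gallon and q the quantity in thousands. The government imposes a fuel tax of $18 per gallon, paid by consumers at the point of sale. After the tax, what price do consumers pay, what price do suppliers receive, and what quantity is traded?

Consumers pay $23; suppliers receive $5; quantity = 333.

Inverting to q(p) form: qd = 448 − 5p; qs = 4p + 313.
Without the tax, 448 − 5p = 4p + 313 gives 9p = 135, so p* = $15 and q* = 373.
With the tax collected from consumers, demand (in seller-price terms) shifts: qd = 448 − 5(p + 18).
New equilibrium: consumers pay $23, suppliers receive $5, q = 333. (Wedge: pb − ps = 18.)
The less price-elastic side of the market bears the larger share of a per-unit tax.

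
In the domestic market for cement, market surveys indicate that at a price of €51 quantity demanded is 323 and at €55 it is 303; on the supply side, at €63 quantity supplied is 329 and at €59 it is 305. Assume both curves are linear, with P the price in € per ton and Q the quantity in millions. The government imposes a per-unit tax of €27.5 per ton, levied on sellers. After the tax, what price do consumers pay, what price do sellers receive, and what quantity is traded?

Demand slope: (303 − 323)/(55 − 51) = -5, so Qd = 578 − 5P.
Supply slope: (305 − 329)/(59 − 63) = 6, so Qs = 6P − 49.
Without the tax, 578 − 5P = 6P − 49 gives 11P = 627, so P* = €57 and Q* = 293.
With the tax collected from sellers, supply shifts: Qs = 6(P − 27.5) − 49.
New equilibrium: consumers pay €72, sellers receive €44.5, Q = 218. (Wedge: Pb − Ps = 27.5.)
The less price-elastic side of the market bears the larger share of a per-unit tax.

Consumers pay €72; sellers receive €44.5; quantity = 218.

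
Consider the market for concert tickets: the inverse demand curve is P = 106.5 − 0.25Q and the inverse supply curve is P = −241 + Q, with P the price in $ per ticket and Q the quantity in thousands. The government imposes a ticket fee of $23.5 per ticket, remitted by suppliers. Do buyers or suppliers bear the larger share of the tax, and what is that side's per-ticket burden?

Suppliers bear the larger share: $18.8 per ticket.

Rewrite in direct form: Qd = 426 − 4P and Qs = P + 241.
Before the tax: set 426 − 4P = P + 241 → P* = $37, Q* = 278.
With the tax collected from suppliers, supply shifts: Qs = (P − 23.5) + 241.
Solving gives Q = 259.2 with buyers paying $41.7 and suppliers receiving $18.2 (the $23.5 wedge).
Per-ticket burden: buyers $4.7, suppliers $18.8.
Suppliers take the larger share because supply is less price-elastic here (demand slope 4 vs supply slope 1).
The less price-elastic side of the market bears the larger share of a per-unit tax.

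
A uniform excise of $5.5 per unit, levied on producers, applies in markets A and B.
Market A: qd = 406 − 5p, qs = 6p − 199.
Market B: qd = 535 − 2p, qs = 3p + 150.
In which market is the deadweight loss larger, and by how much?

Market A: pre-tax p* = $55, q* = 131; post-tax q = 116; deadweight loss = $41.25.
Market B: pre-tax p* = $77, q* = 381; post-tax q = 374.4; deadweight loss = $18.15.
Difference: $41.25 vs $18.15 → market A is larger by $23.1.

Market A, by $23.1.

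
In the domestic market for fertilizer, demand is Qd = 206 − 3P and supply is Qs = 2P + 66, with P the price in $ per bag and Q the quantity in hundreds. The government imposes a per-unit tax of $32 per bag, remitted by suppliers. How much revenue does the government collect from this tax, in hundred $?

Without the tax, 206 − 3P = 2P + 66 gives 5P = 140, so P* = $28 and Q* = 122.
With the tax collected from suppliers, supply shifts: Qs = 2(P − 32) + 66.
New equilibrium: buyers pay $40.8, suppliers receive $8.8, Q = 83.6. (Wedge: Pb − Ps = 32.)
Revenue = t · Q = 32 · 83.6 = $2675.2.

Tax revenue = $2675.2 hundred.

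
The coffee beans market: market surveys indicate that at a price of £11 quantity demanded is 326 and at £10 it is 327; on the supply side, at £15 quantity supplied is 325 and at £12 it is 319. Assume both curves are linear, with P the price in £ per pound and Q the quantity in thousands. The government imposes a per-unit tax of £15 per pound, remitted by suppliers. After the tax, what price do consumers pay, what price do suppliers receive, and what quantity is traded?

Demand slope: (327 − 326)/(10 − 11) = -1, so Qd = 337 − P.
Supply slope: (319 − 325)/(12 − 15) = 2, so Qs = 2P + 295.
Before the tax: set 337 − P = 2P + 295 → P* = £14, Q* = 323.
With the tax collected from suppliers, supply shifts: Qs = 2(P − 15) + 295.
Solving gives Q = 313 with consumers paying £24 and suppliers receiving £9 (the £15 wedge).

Consumers pay £24; suppliers receive £9; quantity = 313.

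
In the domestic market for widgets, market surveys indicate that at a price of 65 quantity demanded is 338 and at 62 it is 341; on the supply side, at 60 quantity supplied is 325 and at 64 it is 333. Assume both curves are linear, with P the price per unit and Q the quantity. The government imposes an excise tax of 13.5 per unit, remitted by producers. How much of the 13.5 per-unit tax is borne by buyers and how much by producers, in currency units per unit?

Demand slope: (341 − 338)/(62 − 65) = -1, so Qd = 403 − P.
Supply slope: (333 − 325)/(64 − 60) = 2, so Qs = 2P + 205.
Without the tax, 403 − P = 2P + 205 gives 3P = 198, so P* = 66 and Q* = 337.
With the tax collected from producers, supply shifts: Qs = 2(P − 13.5) + 205.
New equilibrium: buyers pay 75, producers receive 61.5, Q = 328. (Wedge: Pb − Ps = 13.5.)
Burden on buyers: 9; on producers: 4.5. (They sum to 13.5.)
The less price-elastic side of the market bears the larger share of a per-unit tax.

Buyers bear 9 per unit; producers bear 4.5 per unit.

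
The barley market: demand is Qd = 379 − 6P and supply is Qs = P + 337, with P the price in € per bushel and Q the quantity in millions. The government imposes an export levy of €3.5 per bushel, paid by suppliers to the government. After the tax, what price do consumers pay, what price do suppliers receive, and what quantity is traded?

Consumers pay €6.5; suppliers receive €3; quantity = 340.

Without the tax, 379 − 6P = P + 337 gives 7P = 42, so P* = €6 and Q* = 343.
With the tax collected from suppliers, supply shifts: Qs = (P − 3.5) + 337.
New equilibrium: consumers pay €6.5, suppliers receive €3, Q = 340. (Wedge: Pb − Ps = 3.5.)
The less price-elastic side of the market bears the larger share of a per-unit tax.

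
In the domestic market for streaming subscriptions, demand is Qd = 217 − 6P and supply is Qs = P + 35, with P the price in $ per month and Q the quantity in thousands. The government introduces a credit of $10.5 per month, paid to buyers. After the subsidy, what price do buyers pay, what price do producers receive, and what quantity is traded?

Buyers pay $24.5; producers receive $35; quantity = 70.

Without the subsidy, 217 − 6P = P + 35 gives 7P = 182, so P* = $26 and Q* = 61.
With a per-unit subsidy paid to buyers, each effectively pays P − 10.5, so demand becomes Qd = 217 − 6(P − 10.5).
Solving gives Q = 70 with buyers paying $24.5 and producers receiving $35 (the $10.5 wedge).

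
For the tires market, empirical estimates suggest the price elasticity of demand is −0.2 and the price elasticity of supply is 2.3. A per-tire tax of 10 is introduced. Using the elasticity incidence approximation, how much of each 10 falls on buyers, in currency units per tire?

Buyers bear ≈ 9.2 per tire.

Incidence ratio: buyers' share ≈ εs / (εs + |εd|) = 2.3 / (2.3 + 0.2) = 0.92.
So buyers bear ≈ 0.92 × 10 = 9.2; producers bear 0.8.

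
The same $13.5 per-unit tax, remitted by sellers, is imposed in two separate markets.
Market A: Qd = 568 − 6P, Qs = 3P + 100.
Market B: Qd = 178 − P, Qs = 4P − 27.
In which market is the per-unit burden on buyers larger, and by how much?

Market A: pre-tax P* = $52, Q* = 256; post-tax Q = 229; per-unit burden on buyers = $4.5.
Market B: pre-tax P* = $41, Q* = 137; post-tax Q = 126.2; per-unit burden on buyers = $10.8.
Difference: $4.5 vs $10.8 → market B is larger by $6.3.

Market B, by $6.3.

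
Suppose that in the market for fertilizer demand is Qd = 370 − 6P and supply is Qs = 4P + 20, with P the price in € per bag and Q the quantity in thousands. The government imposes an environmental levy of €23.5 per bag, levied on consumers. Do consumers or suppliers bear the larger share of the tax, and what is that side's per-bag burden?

Suppliers bear the larger share: €14.1 per bag.

Before the tax: set 370 − 6P = 4P + 20 → P* = €35, Q* = 160.
With the tax collected from consumers, demand (in seller-price terms) shifts: Qd = 370 − 6(P + 23.5).
Solving gives Q = 103.6 with consumers paying €44.4 and suppliers receiving €20.9 (the €23.5 wedge).
Per-bag burden: consumers €9.4, suppliers €14.1.
Suppliers take the larger share because supply is less price-elastic here (demand slope 6 vs supply slope 4).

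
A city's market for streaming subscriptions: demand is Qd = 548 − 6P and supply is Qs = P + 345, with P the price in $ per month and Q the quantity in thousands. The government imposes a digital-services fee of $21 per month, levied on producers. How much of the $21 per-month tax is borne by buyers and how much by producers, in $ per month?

Without the tax, 548 − 6P = P + 345 gives 7P = 203, so P* = $29 and Q* = 374.
With the tax collected from producers, supply shifts: Qs = (P − 21) + 345.
New equilibrium: buyers pay $32, producers receive $11, Q = 356. (Wedge: Pb − Ps = 21.)
Burden on buyers: $3; on producers: $18. (They sum to $21.)
The less price-elastic side of the market bears the larger share of a per-unit tax.

Buyers bear $3 per month; producers bear $18 per month.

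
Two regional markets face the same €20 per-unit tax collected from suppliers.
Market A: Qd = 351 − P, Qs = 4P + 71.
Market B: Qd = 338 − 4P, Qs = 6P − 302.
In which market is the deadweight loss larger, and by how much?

Market B, by €320.

Market A: pre-tax P* = €56, Q* = 295; post-tax Q = 279; deadweight loss = €160.
Market B: pre-tax P* = €64, Q* = 82; post-tax Q = 34; deadweight loss = €480.
Difference: €160 vs €480 → market B is larger by €320.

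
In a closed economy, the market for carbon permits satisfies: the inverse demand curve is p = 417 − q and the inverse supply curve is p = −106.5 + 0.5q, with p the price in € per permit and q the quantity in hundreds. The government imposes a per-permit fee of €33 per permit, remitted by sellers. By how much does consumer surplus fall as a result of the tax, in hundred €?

Inverting to q(p) form: qd = 417 − p; qs = 2p + 213.
Before the tax: set 417 − p = 2p + 213 → p* = €68, q* = 349.
With the tax collected from sellers, supply shifts: qs = 2(p − 33) + 213.
Solving gives q = 327 with buyers paying €90 and sellers receiving €57 (the €33 wedge).
ΔCS is the trapezoid between Q = 327 and Q = 349 of height €22: ½ · (349 + 327) · 22 = €7436.

Consumer surplus falls by €7436 hundred.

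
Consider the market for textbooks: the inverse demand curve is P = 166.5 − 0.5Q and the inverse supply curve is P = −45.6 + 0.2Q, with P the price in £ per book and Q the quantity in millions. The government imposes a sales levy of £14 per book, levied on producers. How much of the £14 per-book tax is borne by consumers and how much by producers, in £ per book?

Inverting to Q(P) form: Qd = 333 − 2P; Qs = 5P + 228.
Without the tax, 333 − 2P = 5P + 228 gives 7P = 105, so P* = £15 and Q* = 303.
With the tax collected from producers, supply shifts: Qs = 5(P − 14) + 228.
Solving gives Q = 283 with consumers paying £25 and producers receiving £11 (the £14 wedge).
Burden on consumers: £10; on producers: £4. (They sum to £14.)
The less price-elastic side of the market bears the larger share of a per-unit tax.

Consumers bear £10 per book; producers bear £4 per book.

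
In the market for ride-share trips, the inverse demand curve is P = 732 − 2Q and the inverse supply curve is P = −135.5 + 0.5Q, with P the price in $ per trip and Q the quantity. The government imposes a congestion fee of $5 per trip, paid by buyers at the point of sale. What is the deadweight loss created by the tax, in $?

Inverting to Q(P) form: Qd = 366 − 0.5P; Qs = 2P + 271.
Before the tax: set 366 − 0.5P = 2P + 271 → P* = $38, Q* = 347.
With the tax collected from buyers, demand (in seller-price terms) shifts: Qd = 366 − 0.5(P + 5).
Solving gives Q = 345 with buyers paying $42 and producers receiving $37 (the $5 wedge).
Quantity falls by |ΔQ| = |347 − 345| = 2.
DWL = ½ · t · |ΔQ| = ½ · 5 · 2 = $5.

Deadweight loss = $5.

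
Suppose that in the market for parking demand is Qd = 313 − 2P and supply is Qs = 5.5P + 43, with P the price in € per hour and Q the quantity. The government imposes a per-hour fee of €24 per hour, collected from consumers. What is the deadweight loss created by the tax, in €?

Deadweight loss = €422.4.

Without the tax, 313 − 2P = 5.5P + 43 gives 7.5P = 270, so P* = €36 and Q* = 241.
With the tax collected from consumers, demand (in seller-price terms) shifts: Qd = 313 − 2(P + 24).
New equilibrium: consumers pay €53.6, producers receive €29.6, Q = 205.8. (Wedge: Pb − Ps = 24.)
Quantity falls by |ΔQ| = |241 − 205.8| = 35.2.
DWL = ½ · t · |ΔQ| = ½ · 24 · 35.2 = €422.4.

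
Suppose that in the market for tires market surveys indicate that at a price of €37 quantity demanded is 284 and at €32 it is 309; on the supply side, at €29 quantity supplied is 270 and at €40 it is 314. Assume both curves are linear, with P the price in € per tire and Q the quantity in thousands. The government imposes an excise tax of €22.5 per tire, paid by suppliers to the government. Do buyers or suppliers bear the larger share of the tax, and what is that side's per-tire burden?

Suppliers bear the larger share: €12.5 per tire.

Demand slope: (309 − 284)/(32 − 37) = -5, so Qd = 469 − 5P.
Supply slope: (314 − 270)/(40 − 29) = 4, so Qs = 4P + 154.
Before the tax: set 469 − 5P = 4P + 154 → P* = €35, Q* = 294.
With the tax collected from suppliers, supply shifts: Qs = 4(P − 22.5) + 154.
Solving gives Q = 244 with buyers paying €45 and suppliers receiving €22.5 (the €22.5 wedge).
Per-tire burden: buyers €10, suppliers €12.5.
Suppliers take the larger share because supply is less price-elastic here (demand slope 5 vs supply slope 4).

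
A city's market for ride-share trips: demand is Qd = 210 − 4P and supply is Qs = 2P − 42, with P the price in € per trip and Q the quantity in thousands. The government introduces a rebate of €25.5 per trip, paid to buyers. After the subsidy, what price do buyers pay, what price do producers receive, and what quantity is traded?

Buyers pay €33.5; producers receive €59; quantity = 76.

Before the subsidy: set 210 − 4P = 2P − 42 → P* = €42, Q* = 42.
With a per-unit subsidy paid to buyers, each effectively pays P − 25.5, so demand becomes Qd = 210 − 4(P − 25.5).
Solving gives Q = 76 with buyers paying €33.5 and producers receiving €59 (the €25.5 wedge).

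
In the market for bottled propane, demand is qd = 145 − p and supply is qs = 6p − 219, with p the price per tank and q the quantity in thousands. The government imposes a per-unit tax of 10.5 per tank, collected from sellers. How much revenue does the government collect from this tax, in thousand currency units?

Without the tax, 145 − p = 6p − 219 gives 7p = 364, so p* = 52 and q* = 93.
With the tax collected from sellers, supply shifts: qs = 6(p − 10.5) − 219.
New equilibrium: consumers pay 61, sellers receive 50.5, q = 84. (Wedge: pb − ps = 10.5.)
Revenue = t · Q = 10.5 · 84 = 882.

Tax revenue = 882 thousand.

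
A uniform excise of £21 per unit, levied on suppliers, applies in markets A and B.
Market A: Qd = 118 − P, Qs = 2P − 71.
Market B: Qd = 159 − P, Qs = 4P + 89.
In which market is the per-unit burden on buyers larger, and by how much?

Market B, by £2.8.

Market A: pre-tax P* = £63, Q* = 55; post-tax Q = 41; per-unit burden on buyers = £14.
Market B: pre-tax P* = £14, Q* = 145; post-tax Q = 128.2; per-unit burden on buyers = £16.8.
Difference: £14 vs £16.8 → market B is larger by £2.8.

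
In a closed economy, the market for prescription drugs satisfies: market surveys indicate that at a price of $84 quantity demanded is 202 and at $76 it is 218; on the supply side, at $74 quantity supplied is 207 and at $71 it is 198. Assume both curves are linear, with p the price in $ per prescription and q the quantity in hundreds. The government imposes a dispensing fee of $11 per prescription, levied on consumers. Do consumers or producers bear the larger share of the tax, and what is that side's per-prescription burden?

Demand slope: (218 − 202)/(76 − 84) = -2, so qd = 370 − 2p.
Supply slope: (198 − 207)/(71 − 74) = 3, so qs = 3p − 15.
Without the tax, 370 − 2p = 3p − 15 gives 5p = 385, so p* = $77 and q* = 216.
With the tax collected from consumers, demand (in seller-price terms) shifts: qd = 370 − 2(p + 11).
Solving gives q = 202.8 with consumers paying $83.6 and producers receiving $72.6 (the $11 wedge).
Per-prescription burden: consumers $6.6, producers $4.4.
Consumers take the larger share because demand is less price-elastic here (demand slope 2 vs supply slope 3).
The less price-elastic side of the market bears the larger share of a per-unit tax.

Consumers bear the larger share: $6.6 per prescription.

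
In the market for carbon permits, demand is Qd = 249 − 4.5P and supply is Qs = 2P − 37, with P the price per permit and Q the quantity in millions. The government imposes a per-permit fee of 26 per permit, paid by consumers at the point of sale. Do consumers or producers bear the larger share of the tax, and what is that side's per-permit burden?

Before the tax: set 249 − 4.5P = 2P − 37 → P* = 44, Q* = 51.
With the tax collected from consumers, demand (in seller-price terms) shifts: Qd = 249 − 4.5(P + 26).
New equilibrium: consumers pay 52, producers receive 26, Q = 15. (Wedge: Pb − Ps = 26.)
Per-permit burden: consumers 8, producers 18.
Producers take the larger share because supply is less price-elastic here (demand slope 4.5 vs supply slope 2).
The less price-elastic side of the market bears the larger share of a per-unit tax.

Producers bear the larger share: 18 per permit.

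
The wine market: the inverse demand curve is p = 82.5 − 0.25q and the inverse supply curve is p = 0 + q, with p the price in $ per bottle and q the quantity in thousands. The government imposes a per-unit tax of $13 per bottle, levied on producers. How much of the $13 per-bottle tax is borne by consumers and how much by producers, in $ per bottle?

Inverting to q(p) form: qd = 330 − 4p; qs = p.
Before the tax: set 330 − 4p = p → p* = $66, q* = 66.
With the tax collected from producers, supply shifts: qs = (p − 13).
Solving gives q = 55.6 with consumers paying $68.6 and producers receiving $55.6 (the $13 wedge).
Burden on consumers: $2.6; on producers: $10.4. (They sum to $13.)

Consumers bear $2.6 per bottle; producers bear $10.4 per bottle.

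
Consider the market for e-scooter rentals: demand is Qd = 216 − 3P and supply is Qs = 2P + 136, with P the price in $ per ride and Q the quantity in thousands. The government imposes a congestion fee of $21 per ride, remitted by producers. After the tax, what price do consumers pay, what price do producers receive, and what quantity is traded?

Consumers pay $24.4; producers receive $3.4; quantity = 142.8.

Without the tax, 216 − 3P = 2P + 136 gives 5P = 80, so P* = $16 and Q* = 168.
With the tax collected from producers, supply shifts: Qs = 2(P − 21) + 136.
Solving gives Q = 142.8 with consumers paying $24.4 and producers receiving $3.4 (the $21 wedge).
The less price-elastic side of the market bears the larger share of a per-unit tax.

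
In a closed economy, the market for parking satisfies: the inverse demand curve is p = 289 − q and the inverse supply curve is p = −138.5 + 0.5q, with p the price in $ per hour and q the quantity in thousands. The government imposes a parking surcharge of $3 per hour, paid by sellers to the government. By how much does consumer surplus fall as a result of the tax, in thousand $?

Rewrite in direct form: qd = 289 − p and qs = 2p + 277.
Before the tax: set 289 − p = 2p + 277 → p* = $4, q* = 285.
With the tax collected from sellers, supply shifts: qs = 2(p − 3) + 277.
Solving gives q = 283 with buyers paying $6 and sellers receiving $3 (the $3 wedge).
ΔCS is the trapezoid between Q = 283 and Q = 285 of height $2: ½ · (285 + 283) · 2 = $568.

Consumer surplus falls by $568 thousand.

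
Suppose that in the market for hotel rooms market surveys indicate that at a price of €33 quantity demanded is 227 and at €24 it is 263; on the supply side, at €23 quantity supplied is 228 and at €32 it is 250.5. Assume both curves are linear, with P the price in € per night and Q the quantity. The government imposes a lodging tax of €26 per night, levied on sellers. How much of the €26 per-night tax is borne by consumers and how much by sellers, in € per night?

Consumers bear €10 per night; sellers bear €16 per night.

Demand slope: (263 − 227)/(24 − 33) = -4, so Qd = 359 − 4P.
Supply slope: (250.5 − 228)/(32 − 23) = 2.5, so Qs = 2.5P + 170.5.
Before the tax: set 359 − 4P = 2.5P + 170.5 → P* = €29, Q* = 243.
With the tax collected from sellers, supply shifts: Qs = 2.5(P − 26) + 170.5.
Solving gives Q = 203 with consumers paying €39 and sellers receiving €13 (the €26 wedge).
Burden on consumers: €10; on sellers: €16. (They sum to €26.)
The less price-elastic side of the market bears the larger share of a per-unit tax.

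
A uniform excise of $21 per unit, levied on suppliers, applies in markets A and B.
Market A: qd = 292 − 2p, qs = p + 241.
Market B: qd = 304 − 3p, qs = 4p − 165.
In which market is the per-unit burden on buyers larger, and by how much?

Market A: pre-tax p* = $17, q* = 258; post-tax q = 244; per-unit burden on buyers = $7.
Market B: pre-tax p* = $67, q* = 103; post-tax q = 67; per-unit burden on buyers = $12.
Difference: $7 vs $12 → market B is larger by $5.

Market B, by $5.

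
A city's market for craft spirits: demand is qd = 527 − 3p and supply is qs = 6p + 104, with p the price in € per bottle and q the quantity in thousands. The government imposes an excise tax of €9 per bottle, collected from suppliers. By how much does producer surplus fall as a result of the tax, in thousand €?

Before the tax: set 527 − 3p = 6p + 104 → p* = €47, q* = 386.
With the tax collected from suppliers, supply shifts: qs = 6(p − 9) + 104.
Solving gives q = 368 with consumers paying €53 and suppliers receiving €44 (the €9 wedge).
ΔPS is the trapezoid between Q = 368 and Q = 386 of height €3: ½ · (386 + 368) · 3 = €1131.

Producer surplus falls by €1131 thousand.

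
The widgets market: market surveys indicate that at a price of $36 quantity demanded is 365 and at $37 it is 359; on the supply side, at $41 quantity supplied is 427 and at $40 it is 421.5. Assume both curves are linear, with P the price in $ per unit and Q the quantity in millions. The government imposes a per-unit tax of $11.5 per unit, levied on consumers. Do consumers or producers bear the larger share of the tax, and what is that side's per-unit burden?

Demand slope: (359 − 365)/(37 − 36) = -6, so Qd = 581 − 6P.
Supply slope: (421.5 − 427)/(40 − 41) = 5.5, so Qs = 5.5P + 201.5.
Before the tax: set 581 − 6P = 5.5P + 201.5 → P* = $33, Q* = 383.
With the tax collected from consumers, demand (in seller-price terms) shifts: Qd = 581 − 6(P + 11.5).
Solving gives Q = 350 with consumers paying $38.5 and producers receiving $27 (the $11.5 wedge).
Per-unit burden: consumers $5.5, producers $6.
Producers take the larger share because supply is less price-elastic here (demand slope 6 vs supply slope 5.5).

Producers bear the larger share: $6 per unit.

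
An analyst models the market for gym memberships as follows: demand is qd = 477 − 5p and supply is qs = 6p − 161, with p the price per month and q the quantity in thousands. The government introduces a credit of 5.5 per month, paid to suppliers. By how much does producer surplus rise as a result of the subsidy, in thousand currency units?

Without the subsidy, 477 − 5p = 6p − 161 gives 11p = 638, so p* = 58 and q* = 187.
With a per-unit subsidy paid to suppliers, each receives p + 5.5 per unit sold, so supply becomes qs = 6(p + 5.5) − 161.
New equilibrium: consumers pay 55, suppliers receive 60.5, q = 202. (Wedge: pb − ps = −5.5.)
ΔPS is the trapezoid between Q = 202 and Q = 187 of height 2.5: ½ · (187 + 202) · 2.5 = 486.25.

Producer surplus rises by 486.25 thousand.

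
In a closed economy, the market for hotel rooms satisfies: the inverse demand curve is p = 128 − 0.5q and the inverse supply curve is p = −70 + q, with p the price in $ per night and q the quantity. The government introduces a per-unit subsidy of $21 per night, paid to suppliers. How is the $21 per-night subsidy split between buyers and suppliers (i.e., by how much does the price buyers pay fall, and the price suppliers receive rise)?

Buyers gain $7 per night; suppliers gain $14 per night.

Rewrite in direct form: qd = 256 − 2p and qs = p + 70.
Before the subsidy: set 256 − 2p = p + 70 → p* = $62, q* = 132.
With a per-unit subsidy paid to suppliers, each receives p + 21 per unit sold, so supply becomes qs = (p + 21) + 70.
Solving gives q = 146 with buyers paying $55 and suppliers receiving $76 (the $21 wedge).
Gain to buyers: $7; to suppliers: $14. (They sum to $21.)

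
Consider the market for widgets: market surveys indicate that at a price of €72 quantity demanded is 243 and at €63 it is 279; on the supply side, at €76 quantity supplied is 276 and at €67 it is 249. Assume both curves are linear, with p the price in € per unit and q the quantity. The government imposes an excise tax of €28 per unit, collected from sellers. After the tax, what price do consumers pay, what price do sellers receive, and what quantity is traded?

Demand slope: (279 − 243)/(63 − 72) = -4, so qd = 531 − 4p.
Supply slope: (249 − 276)/(67 − 76) = 3, so qs = 3p + 48.
Before the tax: set 531 − 4p = 3p + 48 → p* = €69, q* = 255.
With the tax collected from sellers, supply shifts: qs = 3(p − 28) + 48.
New equilibrium: consumers pay €81, sellers receive €53, q = 207. (Wedge: pb − ps = 28.)

Consumers pay €81; sellers receive €53; quantity = 207.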